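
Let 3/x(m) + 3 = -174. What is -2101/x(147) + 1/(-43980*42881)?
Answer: 233775068958419/1885906380 ≈ 1.2396e+5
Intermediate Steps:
x(m) = -1/59 (x(m) = 3/(-3 - 174) = 3/(-177) = 3*(-1/177) = -1/59)
-2101/x(147) + 1/(-43980*42881) = -2101/(-1/59) + 1/(-43980*42881) = -2101*(-59) - 1/43980*1/42881 = 123959 - 1/1885906380 = 233775068958419/1885906380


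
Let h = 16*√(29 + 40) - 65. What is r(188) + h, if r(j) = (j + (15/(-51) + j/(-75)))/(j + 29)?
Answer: -17747746/276675 + 16*√69 ≈ 68.759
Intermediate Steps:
h = -65 + 16*√69 (h = 16*√69 - 65 = -65 + 16*√69 ≈ 67.906)
r(j) = (-5/17 + 74*j/75)/(29 + j) (r(j) = (j + (15*(-1/51) + j*(-1/75)))/(29 + j) = (j + (-5/17 - j/75))/(29 + j) = (-5/17 + 74*j/75)/(29 + j))
r(188) + h = (-375 + 1258*188)/(1275*(29 + 188)) + (-65 + 16*√69) = (1/1275)*(-375 + 236504)/217 + (-65 + 16*√69) = (1/1275)*(1/217)*236129 + (-65 + 16*√69) = 236129/276675 + (-65 + 16*√69) = -17747746/276675 + 16*√69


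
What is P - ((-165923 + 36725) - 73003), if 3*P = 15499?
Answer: 622102/3 ≈ 2.0737e+5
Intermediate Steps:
P = 15499/3 (P = (⅓)*15499 = 15499/3 ≈ 5166.3)
P - ((-165923 + 36725) - 73003) = 15499/3 - ((-165923 + 36725) - 73003) = 15499/3 - (-129198 - 73003) = 15499/3 - 1*(-202201) = 15499/3 + 202201 = 622102/3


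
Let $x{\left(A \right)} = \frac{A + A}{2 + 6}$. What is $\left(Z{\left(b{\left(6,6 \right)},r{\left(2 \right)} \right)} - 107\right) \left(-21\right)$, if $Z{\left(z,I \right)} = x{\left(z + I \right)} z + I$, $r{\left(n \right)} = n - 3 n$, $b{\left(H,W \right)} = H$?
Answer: $2268$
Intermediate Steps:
$x{\left(A \right)} = \frac{A}{4}$ ($x{\left(A \right)} = \frac{2 A}{8} = 2 A \frac{1}{8} = \frac{A}{4}$)
$r{\left(n \right)} = - 2 n$
$Z{\left(z,I \right)} = I + z \left(\frac{I}{4} + \frac{z}{4}\right)$ ($Z{\left(z,I \right)} = \frac{z + I}{4} z + I = \frac{I + z}{4} z + I = \left(\frac{I}{4} + \frac{z}{4}\right) z + I = z \left(\frac{I}{4} + \frac{z}{4}\right) + I = I + z \left(\frac{I}{4} + \frac{z}{4}\right)$)
$\left(Z{\left(b{\left(6,6 \right)},r{\left(2 \right)} \right)} - 107\right) \left(-21\right) = \left(\left(\left(-2\right) 2 + \frac{1}{4} \cdot 6 \left(\left(-2\right) 2 + 6\right)\right) - 107\right) \left(-21\right) = \left(\left(-4 + \frac{1}{4} \cdot 6 \left(-4 + 6\right)\right) - 107\right) \left(-21\right) = \left(\left(-4 + \frac{1}{4} \cdot 6 \cdot 2\right) - 107\right) \left(-21\right) = \left(\left(-4 + 3\right) - 107\right) \left(-21\right) = \left(-1 - 107\right) \left(-21\right) = \left(-108\right) \left(-21\right) = 2268$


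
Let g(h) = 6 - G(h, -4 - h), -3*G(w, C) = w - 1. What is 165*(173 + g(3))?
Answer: 29645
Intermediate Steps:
G(w, C) = ⅓ - w/3 (G(w, C) = -(w - 1)/3 = -(-1 + w)/3 = ⅓ - w/3)
g(h) = 17/3 + h/3 (g(h) = 6 - (⅓ - h/3) = 6 + (-⅓ + h/3) = 17/3 + h/3)
165*(173 + g(3)) = 165*(173 + (17/3 + (⅓)*3)) = 165*(173 + (17/3 + 1)) = 165*(173 + 20/3) = 165*(539/3) = 29645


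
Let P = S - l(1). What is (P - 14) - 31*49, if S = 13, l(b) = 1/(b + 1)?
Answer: -3041/2 ≈ -1520.5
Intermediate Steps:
l(b) = 1/(1 + b)
P = 25/2 (P = 13 - 1/(1 + 1) = 13 - 1/2 = 13 - 1*½ = 13 - ½ = 25/2 ≈ 12.500)
(P - 14) - 31*49 = (25/2 - 14) - 31*49 = -3/2 - 1519 = -3041/2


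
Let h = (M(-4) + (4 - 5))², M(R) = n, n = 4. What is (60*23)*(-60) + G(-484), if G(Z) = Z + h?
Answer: -83275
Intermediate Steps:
M(R) = 4
h = 9 (h = (4 + (4 - 5))² = (4 - 1)² = 3² = 9)
G(Z) = 9 + Z (G(Z) = Z + 9 = 9 + Z)
(60*23)*(-60) + G(-484) = (60*23)*(-60) + (9 - 484) = 1380*(-60) - 475 = -82800 - 475 = -83275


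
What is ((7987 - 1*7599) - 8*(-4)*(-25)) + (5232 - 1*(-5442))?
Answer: 10262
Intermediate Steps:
((7987 - 1*7599) - 8*(-4)*(-25)) + (5232 - 1*(-5442)) = ((7987 - 7599) - (-32)*(-25)) + (5232 + 5442) = (388 - 1*800) + 10674 = (388 - 800) + 10674 = -412 + 10674 = 10262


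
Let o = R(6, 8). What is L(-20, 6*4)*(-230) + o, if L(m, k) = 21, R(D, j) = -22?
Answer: -4852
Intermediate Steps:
o = -22
L(-20, 6*4)*(-230) + o = 21*(-230) - 22 = -4830 - 22 = -4852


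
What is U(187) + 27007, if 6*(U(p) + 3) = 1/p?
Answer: 30298489/1122 ≈ 27004.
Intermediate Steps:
U(p) = -3 + 1/(6*p)
U(187) + 27007 = (-3 + (⅙)/187) + 27007 = (-3 + (⅙)*(1/187)) + 27007 = (-3 + 1/1122) + 27007 = -3365/1122 + 27007 = 30298489/1122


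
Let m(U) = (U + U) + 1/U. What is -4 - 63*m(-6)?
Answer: 1525/2 ≈ 762.50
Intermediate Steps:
m(U) = 1/U + 2*U (m(U) = 2*U + 1/U = 1/U + 2*U)
-4 - 63*m(-6) = -4 - 63*(1/(-6) + 2*(-6)) = -4 - 63*(-1/6 - 12) = -4 - 63*(-73/6) = -4 + 1533/2 = 1525/2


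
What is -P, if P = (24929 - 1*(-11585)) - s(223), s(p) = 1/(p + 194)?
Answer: -15226337/417 ≈ -36514.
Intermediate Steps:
s(p) = 1/(194 + p)
P = 15226337/417 (P = (24929 - 1*(-11585)) - 1/(194 + 223) = (24929 + 11585) - 1/417 = 36514 - 1*1/417 = 36514 - 1/417 = 15226337/417 ≈ 36514.)
-P = -1*15226337/417 = -15226337/417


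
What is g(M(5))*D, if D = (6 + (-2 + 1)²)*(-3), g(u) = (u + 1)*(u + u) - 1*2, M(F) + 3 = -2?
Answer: -798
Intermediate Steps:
M(F) = -5 (M(F) = -3 - 2 = -5)
g(u) = -2 + 2*u*(1 + u) (g(u) = (1 + u)*(2*u) - 2 = 2*u*(1 + u) - 2 = -2 + 2*u*(1 + u))
D = -21 (D = (6 + (-1)²)*(-3) = (6 + 1)*(-3) = 7*(-3) = -21)
g(M(5))*D = (-2 + 2*(-5) + 2*(-5)²)*(-21) = (-2 - 10 + 2*25)*(-21) = (-2 - 10 + 50)*(-21) = 38*(-21) = -798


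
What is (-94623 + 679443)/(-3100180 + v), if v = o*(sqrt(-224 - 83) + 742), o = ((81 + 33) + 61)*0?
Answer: -29241/155009 ≈ -0.18864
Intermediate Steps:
o = 0 (o = (114 + 61)*0 = 175*0 = 0)
v = 0 (v = 0*(sqrt(-224 - 83) + 742) = 0*(sqrt(-307) + 742) = 0*(I*sqrt(307) + 742) = 0*(742 + I*sqrt(307)) = 0)
(-94623 + 679443)/(-3100180 + v) = (-94623 + 679443)/(-3100180 + 0) = 584820/(-3100180) = 584820*(-1/3100180) = -29241/155009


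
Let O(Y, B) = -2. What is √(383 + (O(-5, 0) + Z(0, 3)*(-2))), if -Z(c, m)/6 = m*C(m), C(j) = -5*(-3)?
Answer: √921 ≈ 30.348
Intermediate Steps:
C(j) = 15
Z(c, m) = -90*m (Z(c, m) = -6*m*15 = -90*m)
√(383 + (O(-5, 0) + Z(0, 3)*(-2))) = √(383 + (-2 - 90*3*(-2))) = √(383 + (-2 - 270*(-2))) = √(383 + (-2 + 540)) = √(383 + 538) = √921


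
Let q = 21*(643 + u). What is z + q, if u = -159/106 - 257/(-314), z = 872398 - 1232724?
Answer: -54453458/157 ≈ -3.4684e+5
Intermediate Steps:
z = -360326
u = -107/157 (u = -159*1/106 - 257*(-1/314) = -3/2 + 257/314 = -107/157 ≈ -0.68153)
q = 2117724/157 (q = 21*(643 - 107/157) = 21*(100844/157) = 2117724/157 ≈ 13489.)
z + q = -360326 + 2117724/157 = -54453458/157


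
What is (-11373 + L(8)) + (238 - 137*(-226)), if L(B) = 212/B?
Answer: 39707/2 ≈ 19854.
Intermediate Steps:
(-11373 + L(8)) + (238 - 137*(-226)) = (-11373 + 212/8) + (238 - 137*(-226)) = (-11373 + 212*(1/8)) + (238 + 30962) = (-11373 + 53/2) + 31200 = -22693/2 + 31200 = 39707/2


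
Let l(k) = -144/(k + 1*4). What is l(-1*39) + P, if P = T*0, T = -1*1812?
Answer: 144/35 ≈ 4.1143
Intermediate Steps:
T = -1812
P = 0 (P = -1812*0 = 0)
l(k) = -144/(4 + k) (l(k) = -144/(k + 4) = -144/(4 + k))
l(-1*39) + P = -144/(4 - 1*39) + 0 = -144/(4 - 39) + 0 = -144/(-35) + 0 = -144*(-1/35) + 0 = 144/35 + 0 = 144/35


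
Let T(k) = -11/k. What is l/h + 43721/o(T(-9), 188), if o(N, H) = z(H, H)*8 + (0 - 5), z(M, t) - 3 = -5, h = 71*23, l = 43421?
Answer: -70484552/34293 ≈ -2055.4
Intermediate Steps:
h = 1633
z(M, t) = -2 (z(M, t) = 3 - 5 = -2)
o(N, H) = -21 (o(N, H) = -2*8 + (0 - 5) = -16 - 5 = -21)
l/h + 43721/o(T(-9), 188) = 43421/1633 + 43721/(-21) = 43421*(1/1633) + 43721*(-1/21) = 43421/1633 - 43721/21 = -70484552/34293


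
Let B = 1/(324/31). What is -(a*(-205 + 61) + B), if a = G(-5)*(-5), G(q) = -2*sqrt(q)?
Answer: -31/324 + 1440*I*sqrt(5) ≈ -0.095679 + 3219.9*I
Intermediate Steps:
B = 31/324 (B = 1/(324*(1/31)) = 1/(324/31) = 31/324 ≈ 0.095679)
a = 10*I*sqrt(5) (a = -2*I*sqrt(5)*(-5) = 10*I*sqrt(5) ≈ 22.361*I)
-(a*(-205 + 61) + B) = -((10*I*sqrt(5))*(-205 + 61) + 31/324) = -((10*I*sqrt(5))*(-144) + 31/324) = -(-1440*I*sqrt(5) + 31/324) = -(31/324 - 1440*I*sqrt(5)) = -31/324 + 1440*I*sqrt(5)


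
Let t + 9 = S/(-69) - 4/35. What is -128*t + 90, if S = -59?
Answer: 2770438/2415 ≈ 1147.2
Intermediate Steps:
t = -19946/2415 (t = -9 + (-59/(-69) - 4/35) = -9 + (-59*(-1/69) - 4*1/35) = -9 + (59/69 - 4/35) = -9 + 1789/2415 = -19946/2415 ≈ -8.2592)
-128*t + 90 = -128*(-19946/2415) + 90 = 2553088/2415 + 90 = 2770438/2415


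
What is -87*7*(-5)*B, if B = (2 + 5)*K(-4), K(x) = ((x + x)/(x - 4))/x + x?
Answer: -362355/4 ≈ -90589.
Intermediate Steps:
K(x) = x + 2/(-4 + x) (K(x) = ((2*x)/(-4 + x))/x + x = (2*x/(-4 + x))/x + x = 2/(-4 + x) + x = x + 2/(-4 + x))
B = -119/4 (B = (2 + 5)*((2 + (-4)² - 4*(-4))/(-4 - 4)) = 7*((2 + 16 + 16)/(-8)) = 7*(-⅛*34) = 7*(-17/4) = -119/4 ≈ -29.750)
-87*7*(-5)*B = -87*7*(-5)*(-119)/4 = -(-3045)*(-119)/4 = -87*4165/4 = -362355/4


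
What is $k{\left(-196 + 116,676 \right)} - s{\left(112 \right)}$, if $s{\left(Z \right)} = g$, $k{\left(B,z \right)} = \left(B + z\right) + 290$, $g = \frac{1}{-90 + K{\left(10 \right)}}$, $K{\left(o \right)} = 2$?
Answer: $\frac{77969}{88} \approx 886.01$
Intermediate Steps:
$g = - \frac{1}{88}$ ($g = \frac{1}{-90 + 2} = \frac{1}{-88} = - \frac{1}{88} \approx -0.011364$)
$k{\left(B,z \right)} = 290 + B + z$
$s{\left(Z \right)} = - \frac{1}{88}$
$k{\left(-196 + 116,676 \right)} - s{\left(112 \right)} = \left(290 + \left(-196 + 116\right) + 676\right) - - \frac{1}{88} = \left(290 - 80 + 676\right) + \frac{1}{88} = 886 + \frac{1}{88} = \frac{77969}{88}$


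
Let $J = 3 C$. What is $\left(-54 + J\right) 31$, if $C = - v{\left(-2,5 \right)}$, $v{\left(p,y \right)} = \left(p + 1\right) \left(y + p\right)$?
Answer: $-1395$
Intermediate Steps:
$v{\left(p,y \right)} = \left(1 + p\right) \left(p + y\right)$
$C = 3$ ($C = - (-2 + 5 + \left(-2\right)^{2} - 10) = - (-2 + 5 + 4 - 10) = \left(-1\right) \left(-3\right) = 3$)
$J = 9$ ($J = 3 \cdot 3 = 9$)
$\left(-54 + J\right) 31 = \left(-54 + 9\right) 31 = \left(-45\right) 31 = -1395$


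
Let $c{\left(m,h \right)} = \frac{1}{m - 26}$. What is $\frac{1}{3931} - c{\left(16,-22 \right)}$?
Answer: $\frac{3941}{39310} \approx 0.10025$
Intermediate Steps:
$c{\left(m,h \right)} = \frac{1}{-26 + m}$
$\frac{1}{3931} - c{\left(16,-22 \right)} = \frac{1}{3931} - \frac{1}{-26 + 16} = \frac{1}{3931} - \frac{1}{-10} = \frac{1}{3931} - - \frac{1}{10} = \frac{1}{3931} + \frac{1}{10} = \frac{3941}{39310}$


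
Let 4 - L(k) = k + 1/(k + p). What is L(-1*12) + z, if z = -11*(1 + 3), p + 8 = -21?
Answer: -1147/41 ≈ -27.976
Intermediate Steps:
p = -29 (p = -8 - 21 = -29)
z = -44 (z = -11*4 = -44)
L(k) = 4 - k - 1/(-29 + k) (L(k) = 4 - (k + 1/(k - 29)) = 4 - (k + 1/(-29 + k)) = 4 + (-k - 1/(-29 + k)) = 4 - k - 1/(-29 + k))
L(-1*12) + z = (-117 - (-1*12)² + 33*(-1*12))/(-29 - 1*12) - 44 = (-117 - 1*(-12)² + 33*(-12))/(-29 - 12) - 44 = (-117 - 1*144 - 396)/(-41) - 44 = -(-117 - 144 - 396)/41 - 44 = -1/41*(-657) - 44 = 657/41 - 44 = -1147/41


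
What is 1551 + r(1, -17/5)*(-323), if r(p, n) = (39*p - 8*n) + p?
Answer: -100773/5 ≈ -20155.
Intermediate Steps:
r(p, n) = -8*n + 40*p (r(p, n) = (-8*n + 39*p) + p = -8*n + 40*p)
1551 + r(1, -17/5)*(-323) = 1551 + (-(-136)/5 + 40*1)*(-323) = 1551 + (-(-136)/5 + 40)*(-323) = 1551 + (-8*(-17/5) + 40)*(-323) = 1551 + (136/5 + 40)*(-323) = 1551 + (336/5)*(-323) = 1551 - 108528/5 = -100773/5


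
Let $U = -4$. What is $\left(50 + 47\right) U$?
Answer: $-388$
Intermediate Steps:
$\left(50 + 47\right) U = \left(50 + 47\right) \left(-4\right) = 97 \left(-4\right) = -388$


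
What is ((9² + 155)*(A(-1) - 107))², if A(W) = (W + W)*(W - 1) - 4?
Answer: 637663504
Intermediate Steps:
A(W) = -4 + 2*W*(-1 + W) (A(W) = (2*W)*(-1 + W) - 4 = 2*W*(-1 + W) - 4 = -4 + 2*W*(-1 + W))
((9² + 155)*(A(-1) - 107))² = ((9² + 155)*((-4 - 2*(-1) + 2*(-1)²) - 107))² = ((81 + 155)*((-4 + 2 + 2*1) - 107))² = (236*((-4 + 2 + 2) - 107))² = (236*(0 - 107))² = (236*(-107))² = (-25252)² = 637663504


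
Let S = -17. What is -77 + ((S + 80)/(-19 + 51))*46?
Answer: 217/16 ≈ 13.563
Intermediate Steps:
-77 + ((S + 80)/(-19 + 51))*46 = -77 + ((-17 + 80)/(-19 + 51))*46 = -77 + (63/32)*46 = -77 + 1449/16 = 217/16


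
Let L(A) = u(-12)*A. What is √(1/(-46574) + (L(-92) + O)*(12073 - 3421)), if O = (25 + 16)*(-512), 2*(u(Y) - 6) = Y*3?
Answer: 5*I*√14929824102941726/46574 ≈ 13118.0*I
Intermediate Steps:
u(Y) = 6 + 3*Y/2 (u(Y) = 6 + (Y*3)/2 = 6 + (3*Y)/2 = 6 + 3*Y/2)
L(A) = -12*A (L(A) = (6 + (3/2)*(-12))*A = (6 - 18)*A = -12*A)
O = -20992 (O = 41*(-512) = -20992)
√(1/(-46574) + (L(-92) + O)*(12073 - 3421)) = √(1/(-46574) + (-12*(-92) - 20992)*(12073 - 3421)) = √(-1/46574 + (1104 - 20992)*8652) = √(-1/46574 - 19888*8652) = √(-1/46574 - 172070976) = √(-8014033636225/46574) = 5*I*√14929824102941726/46574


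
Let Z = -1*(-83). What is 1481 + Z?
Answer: 1564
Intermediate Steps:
Z = 83
1481 + Z = 1481 + 83 = 1564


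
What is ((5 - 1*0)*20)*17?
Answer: 1700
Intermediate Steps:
((5 - 1*0)*20)*17 = ((5 + 0)*20)*17 = (5*20)*17 = 100*17 = 1700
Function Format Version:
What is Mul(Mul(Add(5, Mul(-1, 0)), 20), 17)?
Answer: 1700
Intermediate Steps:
Mul(Mul(Add(5, Mul(-1, 0)), 20), 17) = Mul(Mul(Add(5, 0), 20), 17) = Mul(Mul(5, 20), 17) = Mul(100, 17) = 1700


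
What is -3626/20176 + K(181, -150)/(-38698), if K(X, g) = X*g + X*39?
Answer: 66259267/195192712 ≈ 0.33946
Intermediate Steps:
K(X, g) = 39*X + X*g (K(X, g) = X*g + 39*X = 39*X + X*g)
-3626/20176 + K(181, -150)/(-38698) = -3626/20176 + (181*(39 - 150))/(-38698) = -3626*1/20176 + (181*(-111))*(-1/38698) = -1813/10088 - 20091*(-1/38698) = -1813/10088 + 20091/38698 = 66259267/195192712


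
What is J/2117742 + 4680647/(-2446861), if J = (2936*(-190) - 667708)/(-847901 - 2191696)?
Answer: -1673872590540861575/875035859017578423 ≈ -1.9129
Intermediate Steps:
J = 136172/337733 (J = (-557840 - 667708)/(-3039597) = -1225548*(-1/3039597) = 136172/337733 ≈ 0.40319)
J/2117742 + 4680647/(-2446861) = (136172/337733)/2117742 + 4680647/(-2446861) = (136172/337733)*(1/2117742) + 4680647*(-1/2446861) = 68086/357615679443 - 4680647/2446861 = -1673872590540861575/875035859017578423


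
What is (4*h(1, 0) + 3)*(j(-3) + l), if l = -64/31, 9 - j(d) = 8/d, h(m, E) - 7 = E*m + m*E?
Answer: 893/3 ≈ 297.67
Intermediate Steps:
h(m, E) = 7 + 2*E*m (h(m, E) = 7 + (E*m + m*E) = 7 + (E*m + E*m) = 7 + 2*E*m)
j(d) = 9 - 8/d
l = -64/31 (l = -64*1/31 = -64/31 ≈ -2.0645)
(4*h(1, 0) + 3)*(j(-3) + l) = (4*(7 + 2*0*1) + 3)*((9 - 8/(-3)) - 64/31) = (4*(7 + 0) + 3)*((9 - 8*(-⅓)) - 64/31) = (4*7 + 3)*((9 + 8/3) - 64/31) = (28 + 3)*(35/3 - 64/31) = 31*(893/93) = 893/3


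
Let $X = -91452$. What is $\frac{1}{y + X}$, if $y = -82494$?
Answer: $- \frac{1}{173946} \approx -5.7489 \cdot 10^{-6}$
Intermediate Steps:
$\frac{1}{y + X} = \frac{1}{-82494 - 91452} = \frac{1}{-173946} = - \frac{1}{173946}$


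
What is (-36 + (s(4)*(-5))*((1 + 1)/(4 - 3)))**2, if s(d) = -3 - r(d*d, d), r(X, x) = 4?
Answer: 1156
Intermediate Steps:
s(d) = -7 (s(d) = -3 - 1*4 = -3 - 4 = -7)
(-36 + (s(4)*(-5))*((1 + 1)/(4 - 3)))**2 = (-36 + (-7*(-5))*((1 + 1)/(4 - 3)))**2 = (-36 + 35*(2/1))**2 = (-36 + 35*(2*1))**2 = (-36 + 35*2)**2 = (-36 + 70)**2 = 34**2 = 1156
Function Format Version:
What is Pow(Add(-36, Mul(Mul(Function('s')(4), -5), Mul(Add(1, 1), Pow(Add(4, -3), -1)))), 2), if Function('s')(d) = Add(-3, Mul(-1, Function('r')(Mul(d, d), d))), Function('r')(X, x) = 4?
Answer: 1156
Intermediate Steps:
Function('s')(d) = -7 (Function('s')(d) = Add(-3, Mul(-1, 4)) = Add(-3, -4) = -7)
Pow(Add(-36, Mul(Mul(Function('s')(4), -5), Mul(Add(1, 1), Pow(Add(4, -3), -1)))), 2) = Pow(Add(-36, Mul(Mul(-7, -5), Mul(Add(1, 1), Pow(Add(4, -3), -1)))), 2) = Pow(Add(-36, Mul(35, Mul(2, Pow(1, -1)))), 2) = Pow(Add(-36, Mul(35, Mul(2, 1))), 2) = Pow(Add(-36, Mul(35, 2)), 2) = Pow(Add(-36, 70), 2) = Pow(34, 2) = 1156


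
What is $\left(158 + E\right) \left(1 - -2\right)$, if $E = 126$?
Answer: $852$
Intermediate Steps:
$\left(158 + E\right) \left(1 - -2\right) = \left(158 + 126\right) \left(1 - -2\right) = 284 \left(1 + 2\right) = 284 \cdot 3 = 852$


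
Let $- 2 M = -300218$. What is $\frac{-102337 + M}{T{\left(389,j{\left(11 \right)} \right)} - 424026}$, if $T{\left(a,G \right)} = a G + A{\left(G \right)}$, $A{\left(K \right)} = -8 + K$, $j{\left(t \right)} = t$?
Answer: $- \frac{11943}{104936} \approx -0.11381$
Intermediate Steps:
$M = 150109$ ($M = \left(- \frac{1}{2}\right) \left(-300218\right) = 150109$)
$T{\left(a,G \right)} = -8 + G + G a$ ($T{\left(a,G \right)} = a G + \left(-8 + G\right) = G a + \left(-8 + G\right) = -8 + G + G a$)
$\frac{-102337 + M}{T{\left(389,j{\left(11 \right)} \right)} - 424026} = \frac{-102337 + 150109}{\left(-8 + 11 + 11 \cdot 389\right) - 424026} = \frac{47772}{\left(-8 + 11 + 4279\right) - 424026} = \frac{47772}{4282 - 424026} = \frac{47772}{-419744} = 47772 \left(- \frac{1}{419744}\right) = - \frac{11943}{104936}$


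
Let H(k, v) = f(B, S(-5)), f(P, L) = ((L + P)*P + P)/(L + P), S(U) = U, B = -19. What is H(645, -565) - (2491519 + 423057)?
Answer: -69950261/24 ≈ -2.9146e+6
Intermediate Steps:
f(P, L) = (P + P*(L + P))/(L + P) (f(P, L) = (P*(L + P) + P)/(L + P) = (P + P*(L + P))/(L + P))
H(k, v) = -437/24 (H(k, v) = -19*(1 - 5 - 19)/(-5 - 19) = -19*(-23)/(-24) = -19*(-1/24)*(-23) = -437/24)
H(645, -565) - (2491519 + 423057) = -437/24 - (2491519 + 423057) = -437/24 - 1*2914576 = -437/24 - 2914576 = -69950261/24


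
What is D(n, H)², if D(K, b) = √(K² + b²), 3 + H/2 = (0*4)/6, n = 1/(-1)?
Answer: 37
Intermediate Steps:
n = -1
H = -6 (H = -6 + 2*((0*4)/6) = -6 + 2*(0*(⅙)) = -6 + 2*0 = -6 + 0 = -6)
D(n, H)² = (√((-1)² + (-6)²))² = (√(1 + 36))² = (√37)² = 37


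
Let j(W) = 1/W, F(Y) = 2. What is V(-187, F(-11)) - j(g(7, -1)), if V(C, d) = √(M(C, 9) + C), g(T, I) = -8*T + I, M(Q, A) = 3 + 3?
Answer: 1/57 + I*√181 ≈ 0.017544 + 13.454*I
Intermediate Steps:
M(Q, A) = 6
g(T, I) = I - 8*T
V(C, d) = √(6 + C)
V(-187, F(-11)) - j(g(7, -1)) = √(6 - 187) - 1/(-1 - 8*7) = √(-181) - 1/(-1 - 56) = I*√181 - 1/(-57) = I*√181 - 1*(-1/57) = I*√181 + 1/57 = 1/57 + I*√181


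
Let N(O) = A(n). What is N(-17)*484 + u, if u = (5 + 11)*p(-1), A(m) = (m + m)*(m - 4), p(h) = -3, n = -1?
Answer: 4792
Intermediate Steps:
A(m) = 2*m*(-4 + m) (A(m) = (2*m)*(-4 + m) = 2*m*(-4 + m))
u = -48 (u = (5 + 11)*(-3) = 16*(-3) = -48)
N(O) = 10 (N(O) = 2*(-1)*(-4 - 1) = 2*(-1)*(-5) = 10)
N(-17)*484 + u = 10*484 - 48 = 4840 - 48 = 4792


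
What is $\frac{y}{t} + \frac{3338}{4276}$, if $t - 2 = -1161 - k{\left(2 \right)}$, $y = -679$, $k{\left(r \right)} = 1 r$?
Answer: $\frac{3389411}{2482218} \approx 1.3655$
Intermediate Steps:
$k{\left(r \right)} = r$
$t = -1161$ ($t = 2 - 1163 = -1161$)
$\frac{y}{t} + \frac{3338}{4276} = - \frac{679}{-1161} + \frac{3338}{4276} = \left(-679\right) \left(- \frac{1}{1161}\right) + 3338 \cdot \frac{1}{4276} = \frac{679}{1161} + \frac{1669}{2138} = \frac{3389411}{2482218}$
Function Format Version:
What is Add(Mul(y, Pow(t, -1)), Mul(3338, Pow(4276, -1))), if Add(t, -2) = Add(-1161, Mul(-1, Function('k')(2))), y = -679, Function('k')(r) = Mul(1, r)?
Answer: Rational(3389411, 2482218) ≈ 1.3655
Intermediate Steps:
Function('k')(r) = r
t = -1161 (t = Add(2, Add(-1161, Mul(-1, 2))) = Add(2, Add(-1161, -2)) = Add(2, -1163) = -1161)
Add(Mul(y, Pow(t, -1)), Mul(3338, Pow(4276, -1))) = Add(Mul(-679, Pow(-1161, -1)), Mul(3338, Pow(4276, -1))) = Add(Mul(-679, Rational(-1, 1161)), Mul(3338, Rational(1, 4276))) = Add(Rational(679, 1161), Rational(1669, 2138)) = Rational(3389411, 2482218)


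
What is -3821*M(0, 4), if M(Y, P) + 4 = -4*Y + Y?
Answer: 15284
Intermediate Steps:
M(Y, P) = -4 - 3*Y (M(Y, P) = -4 + (-4*Y + Y) = -4 - 3*Y)
-3821*M(0, 4) = -3821*(-4 - 3*0) = -3821*(-4 + 0) = -3821*(-4) = 15284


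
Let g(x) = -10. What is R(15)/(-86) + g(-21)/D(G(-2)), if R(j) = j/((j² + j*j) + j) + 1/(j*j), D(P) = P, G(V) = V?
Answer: 1499497/299925 ≈ 4.9996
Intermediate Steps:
R(j) = j⁻² + j/(j + 2*j²) (R(j) = j/((j² + j²) + j) + j⁻² = j/(2*j² + j) + j⁻² = j/(j + 2*j²) + j⁻² = j⁻² + j/(j + 2*j²))
R(15)/(-86) + g(-21)/D(G(-2)) = ((1 + 15² + 2*15)/(15²*(1 + 2*15)))/(-86) - 10/(-2) = ((1 + 225 + 30)/(225*(1 + 30)))*(-1/86) - 10*(-½) = ((1/225)*256/31)*(-1/86) + 5 = ((1/225)*(1/31)*256)*(-1/86) + 5 = (256/6975)*(-1/86) + 5 = -128/299925 + 5 = 1499497/299925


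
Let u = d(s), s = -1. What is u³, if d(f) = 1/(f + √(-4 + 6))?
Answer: 7 + 5*√2 ≈ 14.071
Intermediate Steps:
d(f) = 1/(f + √2)
u = 1/(-1 + √2) ≈ 2.4142
u³ = (1 + √2)³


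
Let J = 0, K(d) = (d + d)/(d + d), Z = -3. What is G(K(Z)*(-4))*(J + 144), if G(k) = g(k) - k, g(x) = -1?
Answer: 432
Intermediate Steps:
K(d) = 1 (K(d) = (2*d)/((2*d)) = (2*d)*(1/(2*d)) = 1)
G(k) = -1 - k
G(K(Z)*(-4))*(J + 144) = (-1 - (-4))*(0 + 144) = (-1 - 1*(-4))*144 = (-1 + 4)*144 = 3*144 = 432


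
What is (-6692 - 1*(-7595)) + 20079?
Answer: 20982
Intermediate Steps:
(-6692 - 1*(-7595)) + 20079 = (-6692 + 7595) + 20079 = 903 + 20079 = 20982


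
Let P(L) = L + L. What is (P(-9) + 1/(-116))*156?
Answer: -81471/29 ≈ -2809.3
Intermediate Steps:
P(L) = 2*L
(P(-9) + 1/(-116))*156 = (2*(-9) + 1/(-116))*156 = (-18 - 1/116)*156 = -2089/116*156 = -81471/29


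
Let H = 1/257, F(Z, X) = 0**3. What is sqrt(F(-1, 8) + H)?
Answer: sqrt(257)/257 ≈ 0.062378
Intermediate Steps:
F(Z, X) = 0
H = 1/257 ≈ 0.0038911
sqrt(F(-1, 8) + H) = sqrt(0 + 1/257) = sqrt(1/257) = sqrt(257)/257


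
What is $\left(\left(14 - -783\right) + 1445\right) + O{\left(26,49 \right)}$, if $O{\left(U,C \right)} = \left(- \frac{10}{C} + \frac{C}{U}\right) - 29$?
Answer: $\frac{2821503}{1274} \approx 2214.7$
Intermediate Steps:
$O{\left(U,C \right)} = -29 - \frac{10}{C} + \frac{C}{U}$ ($O{\left(U,C \right)} = \left(- \frac{10}{C} + \frac{C}{U}\right) - 29 = -29 - \frac{10}{C} + \frac{C}{U}$)
$\left(\left(14 - -783\right) + 1445\right) + O{\left(26,49 \right)} = \left(\left(14 - -783\right) + 1445\right) - \left(29 - \frac{49}{26} + \frac{10}{49}\right) = \left(\left(14 + 783\right) + 1445\right) - \frac{34805}{1274} = \left(797 + 1445\right) - \frac{34805}{1274} = 2242 - \frac{34805}{1274} = \frac{2821503}{1274}$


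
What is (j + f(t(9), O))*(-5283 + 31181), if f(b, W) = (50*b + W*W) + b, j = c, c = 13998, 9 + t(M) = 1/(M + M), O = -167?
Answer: 3218927165/3 ≈ 1.0730e+9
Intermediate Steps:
t(M) = -9 + 1/(2*M) (t(M) = -9 + 1/(M + M) = -9 + 1/(2*M))
j = 13998
f(b, W) = W² + 51*b (f(b, W) = (50*b + W²) + b = (W² + 50*b) + b = W² + 51*b)
(j + f(t(9), O))*(-5283 + 31181) = (13998 + ((-167)² + 51*(-9 + (½)/9)))*(-5283 + 31181) = (13998 + (27889 + 51*(-9 + (½)*(⅑))))*25898 = (13998 + (27889 + 51*(-9 + 1/18)))*25898 = (13998 + (27889 + 51*(-161/18)))*25898 = (13998 + (27889 - 2737/6))*25898 = (13998 + 164597/6)*25898 = (248585/6)*25898 = 3218927165/3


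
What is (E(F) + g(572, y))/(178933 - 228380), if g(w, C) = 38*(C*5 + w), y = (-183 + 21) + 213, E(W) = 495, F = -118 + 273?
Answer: -31921/49447 ≈ -0.64556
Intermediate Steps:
F = 155
y = 51 (y = -162 + 213 = 51)
g(w, C) = 38*w + 190*C (g(w, C) = 38*(5*C + w) = 38*(w + 5*C) = 38*w + 190*C)
(E(F) + g(572, y))/(178933 - 228380) = (495 + (38*572 + 190*51))/(178933 - 228380) = (495 + (21736 + 9690))/(-49447) = (495 + 31426)*(-1/49447) = 31921*(-1/49447) = -31921/49447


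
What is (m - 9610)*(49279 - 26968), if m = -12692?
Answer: -497579922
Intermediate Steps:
(m - 9610)*(49279 - 26968) = (-12692 - 9610)*(49279 - 26968) = -22302*22311 = -497579922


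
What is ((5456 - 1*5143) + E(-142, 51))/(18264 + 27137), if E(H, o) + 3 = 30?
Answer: 340/45401 ≈ 0.0074888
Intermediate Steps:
E(H, o) = 27 (E(H, o) = -3 + 30 = 27)
((5456 - 1*5143) + E(-142, 51))/(18264 + 27137) = ((5456 - 1*5143) + 27)/(18264 + 27137) = ((5456 - 5143) + 27)/45401 = (313 + 27)*(1/45401) = 340*(1/45401) = 340/45401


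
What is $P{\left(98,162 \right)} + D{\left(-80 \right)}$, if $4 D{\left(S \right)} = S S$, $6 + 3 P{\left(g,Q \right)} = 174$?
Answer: $1656$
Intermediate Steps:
$P{\left(g,Q \right)} = 56$ ($P{\left(g,Q \right)} = -2 + \frac{1}{3} \cdot 174 = -2 + 58 = 56$)
$D{\left(S \right)} = \frac{S^{2}}{4}$ ($D{\left(S \right)} = \frac{S S}{4} = \frac{S^{2}}{4}$)
$P{\left(98,162 \right)} + D{\left(-80 \right)} = 56 + \frac{\left(-80\right)^{2}}{4} = 56 + \frac{1}{4} \cdot 6400 = 56 + 1600 = 1656$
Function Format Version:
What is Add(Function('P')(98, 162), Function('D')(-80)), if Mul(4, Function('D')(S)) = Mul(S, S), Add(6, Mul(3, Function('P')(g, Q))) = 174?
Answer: 1656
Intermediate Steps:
Function('P')(g, Q) = 56 (Function('P')(g, Q) = Add(-2, Mul(Rational(1, 3), 174)) = Add(-2, 58) = 56)
Function('D')(S) = Mul(Rational(1, 4), Pow(S, 2)) (Function('D')(S) = Mul(Rational(1, 4), Mul(S, S)) = Mul(Rational(1, 4), Pow(S, 2)))
Add(Function('P')(98, 162), Function('D')(-80)) = Add(56, Mul(Rational(1, 4), Pow(-80, 2))) = Add(56, Mul(Rational(1, 4), 6400)) = Add(56, 1600) = 1656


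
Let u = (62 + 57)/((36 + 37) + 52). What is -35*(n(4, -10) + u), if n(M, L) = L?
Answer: 7917/25 ≈ 316.68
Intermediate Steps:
u = 119/125 (u = 119/(73 + 52) = 119/125 ≈ 0.95200)
-35*(n(4, -10) + u) = -35*(-10 + 119/125) = -35*(-1131/125) = 7917/25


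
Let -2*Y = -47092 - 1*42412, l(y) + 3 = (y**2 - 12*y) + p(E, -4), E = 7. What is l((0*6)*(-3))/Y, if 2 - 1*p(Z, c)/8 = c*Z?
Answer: 237/44752 ≈ 0.0052959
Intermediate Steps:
p(Z, c) = 16 - 8*Z*c (p(Z, c) = 16 - 8*c*Z = 16 - 8*Z*c)
l(y) = 237 + y**2 - 12*y (l(y) = -3 + ((y**2 - 12*y) + (16 - 8*7*(-4))) = -3 + ((y**2 - 12*y) + (16 + 224)) = -3 + ((y**2 - 12*y) + 240) = -3 + (240 + y**2 - 12*y) = 237 + y**2 - 12*y)
Y = 44752 (Y = -(-47092 - 1*42412)/2 = -(-47092 - 42412)/2 = -1/2*(-89504) = 44752)
l((0*6)*(-3))/Y = (237 + ((0*6)*(-3))**2 - 12*0*6*(-3))/44752 = (237 + (0*(-3))**2 - 0*(-3))*(1/44752) = (237 + 0**2 - 12*0)*(1/44752) = (237 + 0 + 0)*(1/44752) = 237*(1/44752) = 237/44752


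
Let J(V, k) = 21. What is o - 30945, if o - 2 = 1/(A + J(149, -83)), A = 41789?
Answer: -1293726829/41810 ≈ -30943.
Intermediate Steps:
o = 83621/41810 (o = 2 + 1/(41789 + 21) = 2 + 1/41810 = 83621/41810 ≈ 2.0000)
o - 30945 = 83621/41810 - 30945 = -1293726829/41810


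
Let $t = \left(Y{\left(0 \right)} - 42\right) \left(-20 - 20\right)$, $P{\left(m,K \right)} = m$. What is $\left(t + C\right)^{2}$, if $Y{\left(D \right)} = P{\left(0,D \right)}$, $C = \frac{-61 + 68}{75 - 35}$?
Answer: $\frac{4516780849}{1600} \approx 2.823 \cdot 10^{6}$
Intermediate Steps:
$C = \frac{7}{40} \approx 0.175$
$Y{\left(D \right)} = 0$
$t = 1680$ ($t = \left(0 - 42\right) \left(-20 - 20\right) = \left(-42\right) \left(-40\right) = 1680$)
$\left(t + C\right)^{2} = \left(1680 + \frac{7}{40}\right)^{2} = \left(\frac{67207}{40}\right)^{2} = \frac{4516780849}{1600}$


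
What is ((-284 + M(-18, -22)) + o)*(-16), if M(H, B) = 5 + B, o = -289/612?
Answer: 43412/9 ≈ 4823.6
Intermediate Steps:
o = -17/36 (o = -289*1/612 = -17/36 ≈ -0.47222)
((-284 + M(-18, -22)) + o)*(-16) = ((-284 + (5 - 22)) - 17/36)*(-16) = ((-284 - 17) - 17/36)*(-16) = (-301 - 17/36)*(-16) = -10853/36*(-16) = 43412/9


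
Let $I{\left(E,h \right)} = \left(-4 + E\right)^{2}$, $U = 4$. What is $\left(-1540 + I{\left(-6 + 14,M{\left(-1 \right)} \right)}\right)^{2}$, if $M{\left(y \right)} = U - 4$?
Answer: $2322576$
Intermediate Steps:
$M{\left(y \right)} = 0$ ($M{\left(y \right)} = 4 - 4 = 0$)
$\left(-1540 + I{\left(-6 + 14,M{\left(-1 \right)} \right)}\right)^{2} = \left(-1540 + \left(-4 + \left(-6 + 14\right)\right)^{2}\right)^{2} = \left(-1540 + \left(-4 + 8\right)^{2}\right)^{2} = \left(-1540 + 4^{2}\right)^{2} = \left(-1540 + 16\right)^{2} = \left(-1524\right)^{2} = 2322576$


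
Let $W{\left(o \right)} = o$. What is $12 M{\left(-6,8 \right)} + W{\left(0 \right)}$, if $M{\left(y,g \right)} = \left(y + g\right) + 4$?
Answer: $72$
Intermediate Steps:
$M{\left(y,g \right)} = 4 + g + y$ ($M{\left(y,g \right)} = \left(g + y\right) + 4 = 4 + g + y$)
$12 M{\left(-6,8 \right)} + W{\left(0 \right)} = 12 \left(4 + 8 - 6\right) + 0 = 12 \cdot 6 + 0 = 72 + 0 = 72$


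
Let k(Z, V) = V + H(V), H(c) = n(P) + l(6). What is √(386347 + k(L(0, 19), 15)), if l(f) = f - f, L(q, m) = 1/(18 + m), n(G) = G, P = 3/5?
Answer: √9659065/5 ≈ 621.58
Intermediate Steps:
P = ⅗ (P = 3*(⅕) = ⅗ ≈ 0.60000)
l(f) = 0
H(c) = ⅗ (H(c) = ⅗ + 0 = ⅗)
k(Z, V) = ⅗ + V (k(Z, V) = V + ⅗ = ⅗ + V)
√(386347 + k(L(0, 19), 15)) = √(386347 + (⅗ + 15)) = √(386347 + 78/5) = √(1931813/5) = √9659065/5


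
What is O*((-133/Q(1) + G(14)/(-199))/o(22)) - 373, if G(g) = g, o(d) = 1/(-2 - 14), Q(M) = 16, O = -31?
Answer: -901648/199 ≈ -4530.9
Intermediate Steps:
o(d) = -1/16 (o(d) = 1/(-16) = -1/16)
O*((-133/Q(1) + G(14)/(-199))/o(22)) - 373 = -31*(-133/16 + 14/(-199))/(-1/16) - 373 = -31*(-133*1/16 + 14*(-1/199))*(-16) - 373 = -31*(-133/16 - 14/199)*(-16) - 373 = -(-827421)*(-16)/3184 - 373 = -31*26691/199 - 373 = -827421/199 - 373 = -901648/199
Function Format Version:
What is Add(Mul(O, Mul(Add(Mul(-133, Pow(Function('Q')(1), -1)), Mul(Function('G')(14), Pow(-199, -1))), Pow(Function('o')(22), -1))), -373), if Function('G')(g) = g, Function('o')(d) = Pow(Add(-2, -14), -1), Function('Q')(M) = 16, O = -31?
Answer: Rational(-901648, 199) ≈ -4530.9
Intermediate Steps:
Function('o')(d) = Rational(-1, 16) (Function('o')(d) = Pow(-16, -1) = Rational(-1, 16))
Add(Mul(O, Mul(Add(Mul(-133, Pow(Function('Q')(1), -1)), Mul(Function('G')(14), Pow(-199, -1))), Pow(Function('o')(22), -1))), -373) = Add(Mul(-31, Mul(Add(Mul(-133, Pow(16, -1)), Mul(14, Pow(-199, -1))), Pow(Rational(-1, 16), -1))), -373) = Add(Mul(-31, Mul(Add(Mul(-133, Rational(1, 16)), Mul(14, Rational(-1, 199))), -16)), -373) = Add(Mul(-31, Mul(Add(Rational(-133, 16), Rational(-14, 199)), -16)), -373) = Add(Mul(-31, Mul(Rational(-26691, 3184), -16)), -373) = Add(Mul(-31, Rational(26691, 199)), -373) = Add(Rational(-827421, 199), -373) = Rational(-901648, 199)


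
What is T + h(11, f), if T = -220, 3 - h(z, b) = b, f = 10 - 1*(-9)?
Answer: -236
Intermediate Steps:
f = 19 (f = 10 + 9 = 19)
h(z, b) = 3 - b
T + h(11, f) = -220 + (3 - 1*19) = -220 + (3 - 19) = -220 - 16 = -236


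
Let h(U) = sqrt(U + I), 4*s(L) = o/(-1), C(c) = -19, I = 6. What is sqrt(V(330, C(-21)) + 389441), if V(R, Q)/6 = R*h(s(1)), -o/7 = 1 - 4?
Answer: sqrt(389441 + 990*sqrt(3)) ≈ 625.42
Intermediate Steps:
o = 21 (o = -7*(1 - 4) = -7*(-3) = 21)
s(L) = -21/4 (s(L) = (21/(-1))/4 = (21*(-1))/4 = (1/4)*(-21) = -21/4)
h(U) = sqrt(6 + U) (h(U) = sqrt(U + 6) = sqrt(6 + U))
V(R, Q) = 3*R*sqrt(3) (V(R, Q) = 6*(R*sqrt(6 - 21/4)) = 6*(R*sqrt(3/4)) = 6*(R*(sqrt(3)/2)) = 6*(R*sqrt(3)/2) = 3*R*sqrt(3))
sqrt(V(330, C(-21)) + 389441) = sqrt(3*330*sqrt(3) + 389441) = sqrt(990*sqrt(3) + 389441) = sqrt(389441 + 990*sqrt(3))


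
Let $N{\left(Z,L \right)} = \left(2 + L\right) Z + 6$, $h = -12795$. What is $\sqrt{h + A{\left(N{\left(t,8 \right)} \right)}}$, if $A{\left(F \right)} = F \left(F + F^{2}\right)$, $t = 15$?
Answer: $\sqrt{3807957} \approx 1951.4$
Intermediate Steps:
$N{\left(Z,L \right)} = 6 + Z \left(2 + L\right)$ ($N{\left(Z,L \right)} = Z \left(2 + L\right) + 6 = 6 + Z \left(2 + L\right)$)
$\sqrt{h + A{\left(N{\left(t,8 \right)} \right)}} = \sqrt{-12795 + \left(6 + 2 \cdot 15 + 8 \cdot 15\right)^{2} \left(1 + \left(6 + 2 \cdot 15 + 8 \cdot 15\right)\right)} = \sqrt{-12795 + \left(6 + 30 + 120\right)^{2} \left(1 + \left(6 + 30 + 120\right)\right)} = \sqrt{-12795 + 156^{2} \left(1 + 156\right)} = \sqrt{-12795 + 24336 \cdot 157} = \sqrt{-12795 + 3820752} = \sqrt{3807957}$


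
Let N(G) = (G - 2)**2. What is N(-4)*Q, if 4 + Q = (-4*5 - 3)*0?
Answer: -144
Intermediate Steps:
N(G) = (-2 + G)**2
Q = -4 (Q = -4 + (-4*5 - 3)*0 = -4 + (-20 - 3)*0 = -4 - 23*0 = -4 + 0 = -4)
N(-4)*Q = (-2 - 4)**2*(-4) = (-6)**2*(-4) = 36*(-4) = -144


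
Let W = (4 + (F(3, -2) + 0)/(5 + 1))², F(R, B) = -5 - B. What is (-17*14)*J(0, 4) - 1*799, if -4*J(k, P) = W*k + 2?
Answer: -680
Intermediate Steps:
W = 49/4 (W = (4 + ((-5 - 1*(-2)) + 0)/(5 + 1))² = (4 + ((-5 + 2) + 0)/6)² = (4 + (-3 + 0)*(⅙))² = (4 - 3*⅙)² = (4 - ½)² = (7/2)² = 49/4 ≈ 12.250)
J(k, P) = -½ - 49*k/16 (J(k, P) = -(49*k/4 + 2)/4 = -(2 + 49*k/4)/4 = -½ - 49*k/16)
(-17*14)*J(0, 4) - 1*799 = (-17*14)*(-½ - 49/16*0) - 1*799 = -238*(-½ + 0) - 799 = -238*(-½) - 799 = 119 - 799 = -680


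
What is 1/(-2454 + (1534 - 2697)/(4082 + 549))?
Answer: -4631/11365637 ≈ -0.00040746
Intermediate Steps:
1/(-2454 + (1534 - 2697)/(4082 + 549)) = 1/(-2454 - 1163/4631) = 1/(-11365637/4631) = -4631/11365637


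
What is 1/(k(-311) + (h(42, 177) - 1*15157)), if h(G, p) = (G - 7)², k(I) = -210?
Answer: -1/14142 ≈ -7.0711e-5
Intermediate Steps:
h(G, p) = (-7 + G)²
1/(k(-311) + (h(42, 177) - 1*15157)) = 1/(-210 + ((-7 + 42)² - 1*15157)) = 1/(-210 + (35² - 15157)) = 1/(-210 + (1225 - 15157)) = 1/(-210 - 13932) = 1/(-14142) = -1/14142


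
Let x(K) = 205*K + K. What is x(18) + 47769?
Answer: 51477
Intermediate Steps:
x(K) = 206*K
x(18) + 47769 = 206*18 + 47769 = 3708 + 47769 = 51477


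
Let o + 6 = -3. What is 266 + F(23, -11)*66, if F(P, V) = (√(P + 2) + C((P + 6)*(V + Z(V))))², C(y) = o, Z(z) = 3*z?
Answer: 1322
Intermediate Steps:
o = -9 (o = -6 - 3 = -9)
C(y) = -9
F(P, V) = (-9 + √(2 + P))² (F(P, V) = (√(P + 2) - 9)² = (√(2 + P) - 9)² = (-9 + √(2 + P))²)
266 + F(23, -11)*66 = 266 + (-9 + √(2 + 23))²*66 = 266 + (-9 + √25)²*66 = 266 + (-9 + 5)²*66 = 266 + (-4)²*66 = 266 + 16*66 = 266 + 1056 = 1322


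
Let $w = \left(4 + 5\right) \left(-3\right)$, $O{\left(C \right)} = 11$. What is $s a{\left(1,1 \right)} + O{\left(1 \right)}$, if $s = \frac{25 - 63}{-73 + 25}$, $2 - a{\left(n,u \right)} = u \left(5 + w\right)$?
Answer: $30$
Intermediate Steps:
$w = -27$ ($w = 9 \left(-3\right) = -27$)
$a{\left(n,u \right)} = 2 + 22 u$ ($a{\left(n,u \right)} = 2 - u \left(5 - 27\right) = 2 - u \left(-22\right) = 2 - - 22 u = 2 + 22 u$)
$s = \frac{19}{24}$ ($s = - \frac{38}{-48} = \left(-38\right) \left(- \frac{1}{48}\right) = \frac{19}{24} \approx 0.79167$)
$s a{\left(1,1 \right)} + O{\left(1 \right)} = \frac{19 \left(2 + 22 \cdot 1\right)}{24} + 11 = \frac{19 \left(2 + 22\right)}{24} + 11 = \frac{19}{24} \cdot 24 + 11 = 19 + 11 = 30$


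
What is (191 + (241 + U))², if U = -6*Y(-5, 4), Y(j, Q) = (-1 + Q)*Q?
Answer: 129600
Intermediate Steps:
Y(j, Q) = Q*(-1 + Q)
U = -72 (U = -24*(-1 + 4) = -24*3 = -6*12 = -72)
(191 + (241 + U))² = (191 + (241 - 72))² = (191 + 169)² = 360² = 129600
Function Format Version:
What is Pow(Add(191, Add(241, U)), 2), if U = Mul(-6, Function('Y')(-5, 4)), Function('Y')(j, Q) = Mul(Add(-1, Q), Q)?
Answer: 129600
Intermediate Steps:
Function('Y')(j, Q) = Mul(Q, Add(-1, Q))
U = -72 (U = Mul(-6, Mul(4, Add(-1, 4))) = Mul(-6, Mul(4, 3)) = Mul(-6, 12) = -72)
Pow(Add(191, Add(241, U)), 2) = Pow(Add(191, Add(241, -72)), 2) = Pow(Add(191, 169), 2) = Pow(360, 2) = 129600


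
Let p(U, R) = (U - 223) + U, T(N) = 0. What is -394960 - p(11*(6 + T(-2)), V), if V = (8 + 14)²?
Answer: -394869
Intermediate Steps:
V = 484 (V = 22² = 484)
p(U, R) = -223 + 2*U (p(U, R) = (-223 + U) + U = -223 + 2*U)
-394960 - p(11*(6 + T(-2)), V) = -394960 - (-223 + 2*(11*(6 + 0))) = -394960 - (-223 + 2*(11*6)) = -394960 - (-223 + 2*66) = -394960 - (-223 + 132) = -394960 - 1*(-91) = -394960 + 91 = -394869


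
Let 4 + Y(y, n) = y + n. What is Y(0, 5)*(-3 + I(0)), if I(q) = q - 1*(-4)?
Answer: 1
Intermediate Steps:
I(q) = 4 + q (I(q) = q + 4 = 4 + q)
Y(y, n) = -4 + n + y (Y(y, n) = -4 + (y + n) = -4 + (n + y) = -4 + n + y)
Y(0, 5)*(-3 + I(0)) = (-4 + 5 + 0)*(-3 + (4 + 0)) = 1*(-3 + 4) = 1*1 = 1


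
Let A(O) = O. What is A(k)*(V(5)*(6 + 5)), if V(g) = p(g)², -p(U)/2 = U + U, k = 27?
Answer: 118800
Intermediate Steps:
p(U) = -4*U (p(U) = -2*(U + U) = -4*U)
V(g) = 16*g² (V(g) = (-4*g)² = 16*g²)
A(k)*(V(5)*(6 + 5)) = 27*((16*5²)*(6 + 5)) = 27*((16*25)*11) = 27*(400*11) = 27*4400 = 118800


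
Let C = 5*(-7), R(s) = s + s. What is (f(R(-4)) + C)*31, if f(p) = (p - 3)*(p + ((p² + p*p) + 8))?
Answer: -44733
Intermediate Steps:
R(s) = 2*s
C = -35
f(p) = (-3 + p)*(8 + p + 2*p²) (f(p) = (-3 + p)*(p + ((p² + p²) + 8)) = (-3 + p)*(p + (2*p² + 8)) = (-3 + p)*(p + (8 + 2*p²)) = (-3 + p)*(8 + p + 2*p²))
(f(R(-4)) + C)*31 = ((-24 - 5*(2*(-4))² + 2*(2*(-4))³ + 5*(2*(-4))) - 35)*31 = ((-24 - 5*(-8)² + 2*(-8)³ + 5*(-8)) - 35)*31 = ((-24 - 5*64 + 2*(-512) - 40) - 35)*31 = ((-24 - 320 - 1024 - 40) - 35)*31 = (-1408 - 35)*31 = -1443*31 = -44733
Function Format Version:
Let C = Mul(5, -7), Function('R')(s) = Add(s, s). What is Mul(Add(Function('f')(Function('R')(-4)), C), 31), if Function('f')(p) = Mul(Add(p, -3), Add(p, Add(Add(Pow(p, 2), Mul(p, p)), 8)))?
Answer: -44733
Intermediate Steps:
Function('R')(s) = Mul(2, s)
C = -35
Function('f')(p) = Mul(Add(-3, p), Add(8, p, Mul(2, Pow(p, 2)))) (Function('f')(p) = Mul(Add(-3, p), Add(p, Add(Add(Pow(p, 2), Pow(p, 2)), 8))) = Mul(Add(-3, p), Add(p, Add(Mul(2, Pow(p, 2)), 8))) = Mul(Add(-3, p), Add(p, Add(8, Mul(2, Pow(p, 2))))) = Mul(Add(-3, p), Add(8, p, Mul(2, Pow(p, 2)))))
Mul(Add(Function('f')(Function('R')(-4)), C), 31) = Mul(Add(Add(-24, Mul(-5, Pow(Mul(2, -4), 2)), Mul(2, Pow(Mul(2, -4), 3)), Mul(5, Mul(2, -4))), -35), 31) = Mul(Add(Add(-24, Mul(-5, Pow(-8, 2)), Mul(2, Pow(-8, 3)), Mul(5, -8)), -35), 31) = Mul(Add(Add(-24, Mul(-5, 64), Mul(2, -512), -40), -35), 31) = Mul(Add(Add(-24, -320, -1024, -40), -35), 31) = Mul(Add(-1408, -35), 31) = Mul(-1443, 31) = -44733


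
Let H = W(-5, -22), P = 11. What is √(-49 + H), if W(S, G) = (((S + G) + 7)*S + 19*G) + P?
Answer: 2*I*√89 ≈ 18.868*I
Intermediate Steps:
W(S, G) = 11 + 19*G + S*(7 + G + S) (W(S, G) = (((S + G) + 7)*S + 19*G) + 11 = (((G + S) + 7)*S + 19*G) + 11 = ((7 + G + S)*S + 19*G) + 11 = (S*(7 + G + S) + 19*G) + 11 = (19*G + S*(7 + G + S)) + 11 = 11 + 19*G + S*(7 + G + S))
H = -307 (H = 11 + (-5)² + 7*(-5) + 19*(-22) - 22*(-5) = 11 + 25 - 35 - 418 + 110 = -307)
√(-49 + H) = √(-49 - 307) = √(-356) = 2*I*√89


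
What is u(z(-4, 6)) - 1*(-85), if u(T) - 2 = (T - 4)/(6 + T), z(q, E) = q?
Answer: 83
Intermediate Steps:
u(T) = 2 + (-4 + T)/(6 + T) (u(T) = 2 + (T - 4)/(6 + T) = 2 + (-4 + T)/(6 + T))
u(z(-4, 6)) - 1*(-85) = (8 + 3*(-4))/(6 - 4) - 1*(-85) = (8 - 12)/2 + 85 = (½)*(-4) + 85 = -2 + 85 = 83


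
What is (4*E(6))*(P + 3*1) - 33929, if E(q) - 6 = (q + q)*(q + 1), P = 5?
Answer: -31049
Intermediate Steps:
E(q) = 6 + 2*q*(1 + q) (E(q) = 6 + (q + q)*(q + 1) = 6 + (2*q)*(1 + q) = 6 + 2*q*(1 + q))
(4*E(6))*(P + 3*1) - 33929 = (4*(6 + 2*6 + 2*6²))*(5 + 3*1) - 33929 = (4*(6 + 12 + 2*36))*(5 + 3) - 33929 = (4*(6 + 12 + 72))*8 - 33929 = (4*90)*8 - 33929 = 360*8 - 33929 = 2880 - 33929 = -31049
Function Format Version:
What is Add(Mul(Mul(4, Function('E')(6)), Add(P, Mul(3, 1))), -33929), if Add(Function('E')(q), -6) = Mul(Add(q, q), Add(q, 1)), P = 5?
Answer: -31049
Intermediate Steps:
Function('E')(q) = Add(6, Mul(2, q, Add(1, q))) (Function('E')(q) = Add(6, Mul(Add(q, q), Add(q, 1))) = Add(6, Mul(Mul(2, q), Add(1, q))) = Add(6, Mul(2, q, Add(1, q))))
Add(Mul(Mul(4, Function('E')(6)), Add(P, Mul(3, 1))), -33929) = Add(Mul(Mul(4, Add(6, Mul(2, 6), Mul(2, Pow(6, 2)))), Add(5, Mul(3, 1))), -33929) = Add(Mul(Mul(4, Add(6, 12, Mul(2, 36))), Add(5, 3)), -33929) = Add(Mul(Mul(4, Add(6, 12, 72)), 8), -33929) = Add(Mul(Mul(4, 90), 8), -33929) = Add(Mul(360, 8), -33929) = Add(2880, -33929) = -31049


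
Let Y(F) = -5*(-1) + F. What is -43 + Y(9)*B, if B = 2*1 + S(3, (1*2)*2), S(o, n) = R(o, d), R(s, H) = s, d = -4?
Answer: 27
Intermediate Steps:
Y(F) = 5 + F
S(o, n) = o
B = 5 (B = 2*1 + 3 = 2 + 3 = 5)
-43 + Y(9)*B = -43 + (5 + 9)*5 = -43 + 14*5 = -43 + 70 = 27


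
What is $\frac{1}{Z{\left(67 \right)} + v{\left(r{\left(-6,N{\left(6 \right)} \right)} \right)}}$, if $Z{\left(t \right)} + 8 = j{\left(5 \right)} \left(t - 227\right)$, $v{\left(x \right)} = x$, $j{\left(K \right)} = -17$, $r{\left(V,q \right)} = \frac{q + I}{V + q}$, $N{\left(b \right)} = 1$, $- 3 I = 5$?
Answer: $\frac{15}{40682} \approx 0.00036871$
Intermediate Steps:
$I = - \frac{5}{3}$ ($I = \left(- \frac{1}{3}\right) 5 = - \frac{5}{3} \approx -1.6667$)
$r{\left(V,q \right)} = \frac{- \frac{5}{3} + q}{V + q}$ ($r{\left(V,q \right)} = \frac{q - \frac{5}{3}}{V + q} = \frac{- \frac{5}{3} + q}{V + q}$)
$Z{\left(t \right)} = 3851 - 17 t$ ($Z{\left(t \right)} = -8 - 17 \left(t - 227\right) = -8 - 17 \left(-227 + t\right) = -8 - \left(-3859 + 17 t\right) = 3851 - 17 t$)
$\frac{1}{Z{\left(67 \right)} + v{\left(r{\left(-6,N{\left(6 \right)} \right)} \right)}} = \frac{1}{\left(3851 - 1139\right) + \frac{- \frac{5}{3} + 1}{-6 + 1}} = \frac{1}{\left(3851 - 1139\right) + \frac{1}{-5} \left(- \frac{2}{3}\right)} = \frac{1}{2712 - - \frac{2}{15}} = \frac{1}{2712 + \frac{2}{15}} = \frac{1}{\frac{40682}{15}} = \frac{15}{40682}$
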